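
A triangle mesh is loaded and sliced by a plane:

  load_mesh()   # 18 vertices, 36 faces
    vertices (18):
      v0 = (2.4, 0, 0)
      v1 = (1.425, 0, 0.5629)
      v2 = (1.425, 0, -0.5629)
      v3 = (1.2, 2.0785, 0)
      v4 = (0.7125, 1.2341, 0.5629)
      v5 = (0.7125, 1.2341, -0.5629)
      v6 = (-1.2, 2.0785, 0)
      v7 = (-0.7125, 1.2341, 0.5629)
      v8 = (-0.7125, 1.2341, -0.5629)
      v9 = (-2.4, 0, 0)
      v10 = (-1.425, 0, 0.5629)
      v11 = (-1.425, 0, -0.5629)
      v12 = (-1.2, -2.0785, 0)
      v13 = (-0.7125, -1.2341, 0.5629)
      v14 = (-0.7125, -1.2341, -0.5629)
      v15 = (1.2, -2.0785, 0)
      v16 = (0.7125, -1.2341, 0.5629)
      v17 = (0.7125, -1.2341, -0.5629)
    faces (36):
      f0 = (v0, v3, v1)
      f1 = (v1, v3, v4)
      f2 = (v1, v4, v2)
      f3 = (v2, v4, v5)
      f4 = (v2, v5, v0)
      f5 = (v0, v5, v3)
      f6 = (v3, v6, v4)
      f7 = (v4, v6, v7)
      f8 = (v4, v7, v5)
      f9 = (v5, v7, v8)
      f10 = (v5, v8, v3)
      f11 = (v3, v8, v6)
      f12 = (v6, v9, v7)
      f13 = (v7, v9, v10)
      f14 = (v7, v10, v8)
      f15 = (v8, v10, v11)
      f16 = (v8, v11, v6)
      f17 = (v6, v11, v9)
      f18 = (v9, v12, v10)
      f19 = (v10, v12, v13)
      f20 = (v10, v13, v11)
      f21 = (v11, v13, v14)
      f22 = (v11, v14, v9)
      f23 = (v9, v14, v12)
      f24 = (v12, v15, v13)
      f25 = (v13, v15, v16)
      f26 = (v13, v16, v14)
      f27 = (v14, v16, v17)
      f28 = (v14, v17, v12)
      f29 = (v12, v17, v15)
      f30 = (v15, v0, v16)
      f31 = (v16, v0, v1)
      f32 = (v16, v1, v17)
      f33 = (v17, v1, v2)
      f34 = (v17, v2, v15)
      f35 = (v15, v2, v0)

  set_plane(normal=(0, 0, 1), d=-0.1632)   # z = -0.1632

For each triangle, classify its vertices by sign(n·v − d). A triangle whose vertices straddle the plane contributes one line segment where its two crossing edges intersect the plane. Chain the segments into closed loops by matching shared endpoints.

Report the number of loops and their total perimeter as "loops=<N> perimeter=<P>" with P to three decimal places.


Straddling triangles (24 of 36):
  (v1,v4,v2) [++-] → (1.17204, 0.43815, -0.1632)–(1.425, 0, -0.1632)  len=0.5059
  (v2,v4,v5) [-+-] → (1.17204, 0.43815, -0.1632)–(0.7125, 1.2341, -0.1632)  len=0.9191
  (v2,v5,v0) [--+] → (1.91075, 0.357799, -0.1632)–(2.11732, 0, -0.1632)  len=0.4131
  (v0,v5,v3) [+-+] → (1.91075, 0.357799, -0.1632)–(1.05866, 1.83369, -0.1632)  len=1.7042
  (v4,v7,v5) [++-] → (0.206573, 1.2341, -0.1632)–(0.7125, 1.2341, -0.1632)  len=0.5059
  (v5,v7,v8) [-+-] → (0.206573, 1.2341, -0.1632)–(-0.7125, 1.2341, -0.1632)  len=0.9191
  (v5,v8,v3) [--+] → (0.645514, 1.83369, -0.1632)–(1.05866, 1.83369, -0.1632)  len=0.4131
  (v3,v8,v6) [+-+] → (0.645514, 1.83369, -0.1632)–(-1.05866, 1.83369, -0.1632)  len=1.7042
  (v7,v10,v8) [++-] → (-0.965463, 0.79595, -0.1632)–(-0.7125, 1.2341, -0.1632)  len=0.5059
  (v8,v10,v11) [-+-] → (-0.965463, 0.79595, -0.1632)–(-1.425, 0, -0.1632)  len=0.9191
  (v8,v11,v6) [--+] → (-1.26523, 1.47589, -0.1632)–(-1.05866, 1.83369, -0.1632)  len=0.4131
  (v6,v11,v9) [+-+] → (-1.26523, 1.47589, -0.1632)–(-2.11732, 0, -0.1632)  len=1.7042
  (v10,v13,v11) [++-] → (-1.17204, -0.43815, -0.1632)–(-1.425, 0, -0.1632)  len=0.5059
  (v11,v13,v14) [-+-] → (-1.17204, -0.43815, -0.1632)–(-0.7125, -1.2341, -0.1632)  len=0.9191
  (v11,v14,v9) [--+] → (-1.91075, -0.357799, -0.1632)–(-2.11732, 0, -0.1632)  len=0.4131
  (v9,v14,v12) [+-+] → (-1.91075, -0.357799, -0.1632)–(-1.05866, -1.83369, -0.1632)  len=1.7042
  (v13,v16,v14) [++-] → (-0.206573, -1.2341, -0.1632)–(-0.7125, -1.2341, -0.1632)  len=0.5059
  (v14,v16,v17) [-+-] → (-0.206573, -1.2341, -0.1632)–(0.7125, -1.2341, -0.1632)  len=0.9191
  (v14,v17,v12) [--+] → (-0.645514, -1.83369, -0.1632)–(-1.05866, -1.83369, -0.1632)  len=0.4131
  (v12,v17,v15) [+-+] → (-0.645514, -1.83369, -0.1632)–(1.05866, -1.83369, -0.1632)  len=1.7042
  (v16,v1,v17) [++-] → (0.965463, -0.79595, -0.1632)–(0.7125, -1.2341, -0.1632)  len=0.5059
  (v17,v1,v2) [-+-] → (0.965463, -0.79595, -0.1632)–(1.425, 0, -0.1632)  len=0.9191
  (v17,v2,v15) [--+] → (1.26523, -1.47589, -0.1632)–(1.05866, -1.83369, -0.1632)  len=0.4131
  (v15,v2,v0) [+-+] → (1.26523, -1.47589, -0.1632)–(2.11732, 0, -0.1632)  len=1.7042

Chained into 2 loop(s):
  loop 1: 12 segments, perimeter = 8.5500
  loop 2: 12 segments, perimeter = 12.7040
Total perimeter = 21.254

loops=2 perimeter=21.254


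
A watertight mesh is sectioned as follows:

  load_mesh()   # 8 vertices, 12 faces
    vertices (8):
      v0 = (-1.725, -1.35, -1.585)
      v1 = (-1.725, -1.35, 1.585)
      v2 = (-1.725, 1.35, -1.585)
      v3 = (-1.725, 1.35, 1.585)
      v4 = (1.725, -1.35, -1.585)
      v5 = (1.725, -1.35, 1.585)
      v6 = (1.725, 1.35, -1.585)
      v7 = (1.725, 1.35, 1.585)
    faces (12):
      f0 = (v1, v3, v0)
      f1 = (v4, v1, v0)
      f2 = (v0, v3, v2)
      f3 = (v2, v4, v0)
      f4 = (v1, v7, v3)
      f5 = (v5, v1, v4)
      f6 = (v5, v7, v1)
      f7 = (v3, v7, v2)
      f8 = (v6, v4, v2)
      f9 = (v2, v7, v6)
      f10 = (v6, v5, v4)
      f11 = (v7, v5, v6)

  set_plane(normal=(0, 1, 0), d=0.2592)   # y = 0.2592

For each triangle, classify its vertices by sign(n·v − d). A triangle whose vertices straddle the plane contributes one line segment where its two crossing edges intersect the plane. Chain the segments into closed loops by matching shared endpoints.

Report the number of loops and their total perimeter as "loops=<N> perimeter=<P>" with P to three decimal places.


Straddling triangles (8 of 12):
  (v1,v3,v0) [-+-] → (-1.725, 0.2592, 1.585)–(-1.725, 0.2592, 0.30432)  len=1.2807
  (v0,v3,v2) [-++] → (-1.725, 0.2592, 0.30432)–(-1.725, 0.2592, -1.585)  len=1.8893
  (v2,v4,v0) [+--] → (-0.3312, 0.2592, -1.585)–(-1.725, 0.2592, -1.585)  len=1.3938
  (v1,v7,v3) [-++] → (0.3312, 0.2592, 1.585)–(-1.725, 0.2592, 1.585)  len=2.0562
  (v5,v7,v1) [-+-] → (1.725, 0.2592, 1.585)–(0.3312, 0.2592, 1.585)  len=1.3938
  (v6,v4,v2) [+-+] → (1.725, 0.2592, -1.585)–(-0.3312, 0.2592, -1.585)  len=2.0562
  (v6,v5,v4) [+--] → (1.725, 0.2592, -0.30432)–(1.725, 0.2592, -1.585)  len=1.2807
  (v7,v5,v6) [+-+] → (1.725, 0.2592, 1.585)–(1.725, 0.2592, -0.30432)  len=1.8893

Chained into 1 loop(s):
  loop 1: 8 segments, perimeter = 13.2400
Total perimeter = 13.240

loops=1 perimeter=13.240


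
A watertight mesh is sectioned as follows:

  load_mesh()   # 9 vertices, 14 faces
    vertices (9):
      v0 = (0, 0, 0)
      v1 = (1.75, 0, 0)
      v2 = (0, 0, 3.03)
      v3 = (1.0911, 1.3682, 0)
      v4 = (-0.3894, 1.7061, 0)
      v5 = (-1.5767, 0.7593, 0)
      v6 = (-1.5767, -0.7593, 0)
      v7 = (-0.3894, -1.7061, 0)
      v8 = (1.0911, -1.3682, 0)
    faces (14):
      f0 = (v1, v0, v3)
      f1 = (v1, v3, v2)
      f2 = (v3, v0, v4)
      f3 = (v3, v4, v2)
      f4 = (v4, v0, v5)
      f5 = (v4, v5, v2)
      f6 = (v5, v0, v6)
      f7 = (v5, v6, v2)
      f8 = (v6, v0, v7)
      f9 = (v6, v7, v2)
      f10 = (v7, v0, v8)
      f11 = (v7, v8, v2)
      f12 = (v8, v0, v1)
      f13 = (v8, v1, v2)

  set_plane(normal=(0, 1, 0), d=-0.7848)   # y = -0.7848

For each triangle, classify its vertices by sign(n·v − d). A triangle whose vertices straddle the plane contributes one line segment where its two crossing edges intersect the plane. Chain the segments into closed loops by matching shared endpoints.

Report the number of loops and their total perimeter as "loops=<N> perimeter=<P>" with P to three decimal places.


Straddling triangles (6 of 14):
  (v6,v0,v7) [++-] → (-0.179123, -0.7848, 0)–(-1.54472, -0.7848, 0)  len=1.3656
  (v6,v7,v2) [+-+] → (-1.54472, -0.7848, 0)–(-0.179123, -0.7848, 1.63621)  len=2.1312
  (v7,v0,v8) [-+-] → (-0.179123, -0.7848, 0)–(0.625855, -0.7848, 0)  len=0.8050
  (v7,v8,v2) [--+] → (0.625855, -0.7848, 1.29199)–(-0.179123, -0.7848, 1.63621)  len=0.8755
  (v8,v0,v1) [-++] → (0.625855, -0.7848, 0)–(1.37205, -0.7848, 0)  len=0.7462
  (v8,v1,v2) [-++] → (1.37205, -0.7848, 0)–(0.625855, -0.7848, 1.29199)  len=1.4920

Chained into 1 loop(s):
  loop 1: 6 segments, perimeter = 7.4155
Total perimeter = 7.415

loops=1 perimeter=7.415


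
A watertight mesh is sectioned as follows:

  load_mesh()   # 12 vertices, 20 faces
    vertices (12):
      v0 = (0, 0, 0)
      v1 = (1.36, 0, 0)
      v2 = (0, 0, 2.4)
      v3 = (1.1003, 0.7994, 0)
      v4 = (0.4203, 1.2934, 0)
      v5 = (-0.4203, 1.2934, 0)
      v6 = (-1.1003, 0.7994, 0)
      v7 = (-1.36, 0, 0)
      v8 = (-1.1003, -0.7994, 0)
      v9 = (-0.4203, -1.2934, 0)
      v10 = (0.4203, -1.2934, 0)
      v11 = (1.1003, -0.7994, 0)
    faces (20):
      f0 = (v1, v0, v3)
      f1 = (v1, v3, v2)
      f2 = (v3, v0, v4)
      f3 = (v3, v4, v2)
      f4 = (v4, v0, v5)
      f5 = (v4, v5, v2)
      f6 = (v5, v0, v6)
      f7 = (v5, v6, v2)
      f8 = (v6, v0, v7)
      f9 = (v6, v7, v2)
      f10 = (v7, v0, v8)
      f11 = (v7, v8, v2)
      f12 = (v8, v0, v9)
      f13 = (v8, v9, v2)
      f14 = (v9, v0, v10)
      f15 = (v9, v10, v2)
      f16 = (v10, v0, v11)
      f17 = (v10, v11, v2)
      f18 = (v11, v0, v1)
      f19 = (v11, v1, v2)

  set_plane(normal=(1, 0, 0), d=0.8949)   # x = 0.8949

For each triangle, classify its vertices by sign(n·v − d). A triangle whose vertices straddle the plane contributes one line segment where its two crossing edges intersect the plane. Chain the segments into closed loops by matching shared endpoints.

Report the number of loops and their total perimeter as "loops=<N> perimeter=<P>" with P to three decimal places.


Straddling triangles (8 of 20):
  (v1,v0,v3) [+-+] → (0.8949, 0, 0)–(0.8949, 0.650171, 0)  len=0.6502
  (v1,v3,v2) [++-] → (0.8949, 0.650171, 0.448023)–(0.8949, 0, 0.820765)  len=0.7494
  (v3,v0,v4) [+--] → (0.8949, 0.650171, 0)–(0.8949, 0.948617, 0)  len=0.2984
  (v3,v4,v2) [+--] → (0.8949, 0.948617, 0)–(0.8949, 0.650171, 0.448023)  len=0.5383
  (v10,v0,v11) [--+] → (0.8949, -0.650171, 0)–(0.8949, -0.948617, 0)  len=0.2984
  (v10,v11,v2) [-+-] → (0.8949, -0.948617, 0)–(0.8949, -0.650171, 0.448023)  len=0.5383
  (v11,v0,v1) [+-+] → (0.8949, -0.650171, 0)–(0.8949, 0, 0)  len=0.6502
  (v11,v1,v2) [++-] → (0.8949, 0, 0.820765)–(0.8949, -0.650171, 0.448023)  len=0.7494

Chained into 1 loop(s):
  loop 1: 8 segments, perimeter = 4.4728
Total perimeter = 4.473

loops=1 perimeter=4.473


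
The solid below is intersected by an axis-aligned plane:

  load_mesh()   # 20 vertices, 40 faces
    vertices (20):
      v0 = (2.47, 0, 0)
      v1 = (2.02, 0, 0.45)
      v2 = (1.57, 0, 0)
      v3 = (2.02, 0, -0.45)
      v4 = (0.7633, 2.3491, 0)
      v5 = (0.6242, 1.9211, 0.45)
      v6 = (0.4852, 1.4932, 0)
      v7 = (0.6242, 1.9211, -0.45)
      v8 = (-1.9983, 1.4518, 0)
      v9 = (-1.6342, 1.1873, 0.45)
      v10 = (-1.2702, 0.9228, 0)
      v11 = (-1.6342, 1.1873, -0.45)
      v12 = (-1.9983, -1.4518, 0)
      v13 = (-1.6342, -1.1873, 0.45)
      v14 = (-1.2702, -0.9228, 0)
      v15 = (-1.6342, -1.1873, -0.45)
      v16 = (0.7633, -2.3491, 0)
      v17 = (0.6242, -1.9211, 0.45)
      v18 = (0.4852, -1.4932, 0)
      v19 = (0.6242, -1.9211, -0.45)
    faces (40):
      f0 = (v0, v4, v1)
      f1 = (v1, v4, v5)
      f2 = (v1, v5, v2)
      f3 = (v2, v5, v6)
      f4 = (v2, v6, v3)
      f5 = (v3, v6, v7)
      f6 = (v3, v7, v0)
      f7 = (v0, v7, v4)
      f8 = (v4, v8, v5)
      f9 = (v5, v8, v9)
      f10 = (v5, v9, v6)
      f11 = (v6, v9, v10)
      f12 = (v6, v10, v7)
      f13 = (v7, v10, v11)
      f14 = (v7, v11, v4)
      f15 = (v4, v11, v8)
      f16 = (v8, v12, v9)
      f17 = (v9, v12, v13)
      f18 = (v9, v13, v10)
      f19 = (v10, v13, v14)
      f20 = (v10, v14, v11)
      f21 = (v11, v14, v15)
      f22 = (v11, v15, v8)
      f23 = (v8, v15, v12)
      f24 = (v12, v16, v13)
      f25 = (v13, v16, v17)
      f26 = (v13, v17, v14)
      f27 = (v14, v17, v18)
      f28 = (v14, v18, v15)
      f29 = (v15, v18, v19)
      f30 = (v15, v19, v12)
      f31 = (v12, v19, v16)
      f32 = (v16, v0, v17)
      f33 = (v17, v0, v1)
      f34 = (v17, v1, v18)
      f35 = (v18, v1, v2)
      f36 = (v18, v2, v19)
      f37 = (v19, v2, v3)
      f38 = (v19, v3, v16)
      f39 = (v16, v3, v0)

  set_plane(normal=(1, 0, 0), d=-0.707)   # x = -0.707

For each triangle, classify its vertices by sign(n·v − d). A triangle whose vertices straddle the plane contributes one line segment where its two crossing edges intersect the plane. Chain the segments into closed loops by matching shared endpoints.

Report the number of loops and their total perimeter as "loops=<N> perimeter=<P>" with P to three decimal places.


Straddling triangles (16 of 40):
  (v4,v8,v5) [+-+] → (-0.707, 1.87137, 0)–(-0.707, 1.68288, 0.221577)  len=0.2909
  (v5,v8,v9) [+--] → (-0.707, 1.68288, 0.221577)–(-0.707, 1.48857, 0.45)  len=0.2999
  (v5,v9,v6) [+-+] → (-0.707, 1.48857, 0.45)–(-0.707, 1.32113, 0.253133)  len=0.2584
  (v6,v9,v10) [+--] → (-0.707, 1.32113, 0.253133)–(-0.707, 1.10581, 0)  len=0.3323
  (v6,v10,v7) [+-+] → (-0.707, 1.10581, 0)–(-0.707, 1.21959, -0.133784)  len=0.1756
  (v7,v10,v11) [+--] → (-0.707, 1.21959, -0.133784)–(-0.707, 1.48857, -0.45)  len=0.4151
  (v7,v11,v4) [+-+] → (-0.707, 1.48857, -0.45)–(-0.707, 1.63661, -0.275969)  len=0.2285
  (v4,v11,v8) [+--] → (-0.707, 1.63661, -0.275969)–(-0.707, 1.87137, 0)  len=0.3623
  (v12,v16,v13) [-+-] → (-0.707, -1.87137, 0)–(-0.707, -1.63661, 0.275969)  len=0.3623
  (v13,v16,v17) [-++] → (-0.707, -1.63661, 0.275969)–(-0.707, -1.48857, 0.45)  len=0.2285
  (v13,v17,v14) [-+-] → (-0.707, -1.48857, 0.45)–(-0.707, -1.21959, 0.133784)  len=0.4151
  (v14,v17,v18) [-++] → (-0.707, -1.21959, 0.133784)–(-0.707, -1.10581, 0)  len=0.1756
  (v14,v18,v15) [-+-] → (-0.707, -1.10581, 0)–(-0.707, -1.32113, -0.253133)  len=0.3323
  (v15,v18,v19) [-++] → (-0.707, -1.32113, -0.253133)–(-0.707, -1.48857, -0.45)  len=0.2584
  (v15,v19,v12) [-+-] → (-0.707, -1.48857, -0.45)–(-0.707, -1.68288, -0.221577)  len=0.2999
  (v12,v19,v16) [-++] → (-0.707, -1.68288, -0.221577)–(-0.707, -1.87137, 0)  len=0.2909

Chained into 2 loop(s):
  loop 1: 8 segments, perimeter = 2.3631
  loop 2: 8 segments, perimeter = 2.3631
Total perimeter = 4.726

loops=2 perimeter=4.726


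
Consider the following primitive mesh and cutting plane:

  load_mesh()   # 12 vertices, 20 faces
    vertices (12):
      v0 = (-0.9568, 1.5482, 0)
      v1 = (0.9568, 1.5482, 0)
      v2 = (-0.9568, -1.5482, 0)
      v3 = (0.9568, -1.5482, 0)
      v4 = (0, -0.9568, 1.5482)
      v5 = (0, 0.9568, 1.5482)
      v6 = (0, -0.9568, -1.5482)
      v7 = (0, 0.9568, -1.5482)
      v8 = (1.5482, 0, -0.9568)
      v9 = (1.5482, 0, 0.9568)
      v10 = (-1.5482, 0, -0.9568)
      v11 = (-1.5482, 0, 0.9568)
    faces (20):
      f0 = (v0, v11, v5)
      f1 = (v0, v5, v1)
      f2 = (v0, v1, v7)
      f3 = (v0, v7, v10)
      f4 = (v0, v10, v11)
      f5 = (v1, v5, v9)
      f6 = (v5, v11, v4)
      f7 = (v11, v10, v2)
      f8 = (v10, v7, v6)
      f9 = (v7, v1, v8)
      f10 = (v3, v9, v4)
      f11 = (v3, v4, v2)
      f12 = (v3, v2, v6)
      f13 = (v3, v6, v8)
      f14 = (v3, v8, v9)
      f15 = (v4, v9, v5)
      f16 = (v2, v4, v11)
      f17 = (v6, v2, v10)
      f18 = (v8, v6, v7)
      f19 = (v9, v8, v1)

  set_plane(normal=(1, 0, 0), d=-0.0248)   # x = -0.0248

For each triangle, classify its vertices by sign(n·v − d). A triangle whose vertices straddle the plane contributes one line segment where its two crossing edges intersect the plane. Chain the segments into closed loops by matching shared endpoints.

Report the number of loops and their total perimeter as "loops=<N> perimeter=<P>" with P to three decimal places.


loops=1 perimeter=10.397

Straddling triangles (10 of 20):
  (v0,v11,v5) [--+] → (-0.0248, 0.941473, 1.53873)–(-0.0248, 0.972129, 1.50807)  len=0.0434
  (v0,v5,v1) [-++] → (-0.0248, 0.972129, 1.50807)–(-0.0248, 1.5482, 0)  len=1.6144
  (v0,v1,v7) [-++] → (-0.0248, 1.5482, 0)–(-0.0248, 0.972129, -1.50807)  len=1.6144
  (v0,v7,v10) [-+-] → (-0.0248, 0.972129, -1.50807)–(-0.0248, 0.941473, -1.53873)  len=0.0434
  (v5,v11,v4) [+-+] → (-0.0248, 0.941473, 1.53873)–(-0.0248, -0.941473, 1.53873)  len=1.8829
  (v10,v7,v6) [-++] → (-0.0248, 0.941473, -1.53873)–(-0.0248, -0.941473, -1.53873)  len=1.8829
  (v3,v4,v2) [++-] → (-0.0248, -0.972129, 1.50807)–(-0.0248, -1.5482, 0)  len=1.6144
  (v3,v2,v6) [+-+] → (-0.0248, -1.5482, 0)–(-0.0248, -0.972129, -1.50807)  len=1.6144
  (v2,v4,v11) [-+-] → (-0.0248, -0.972129, 1.50807)–(-0.0248, -0.941473, 1.53873)  len=0.0434
  (v6,v2,v10) [+--] → (-0.0248, -0.972129, -1.50807)–(-0.0248, -0.941473, -1.53873)  len=0.0434

Chained into 1 loop(s):
  loop 1: 10 segments, perimeter = 10.3967
Total perimeter = 10.397


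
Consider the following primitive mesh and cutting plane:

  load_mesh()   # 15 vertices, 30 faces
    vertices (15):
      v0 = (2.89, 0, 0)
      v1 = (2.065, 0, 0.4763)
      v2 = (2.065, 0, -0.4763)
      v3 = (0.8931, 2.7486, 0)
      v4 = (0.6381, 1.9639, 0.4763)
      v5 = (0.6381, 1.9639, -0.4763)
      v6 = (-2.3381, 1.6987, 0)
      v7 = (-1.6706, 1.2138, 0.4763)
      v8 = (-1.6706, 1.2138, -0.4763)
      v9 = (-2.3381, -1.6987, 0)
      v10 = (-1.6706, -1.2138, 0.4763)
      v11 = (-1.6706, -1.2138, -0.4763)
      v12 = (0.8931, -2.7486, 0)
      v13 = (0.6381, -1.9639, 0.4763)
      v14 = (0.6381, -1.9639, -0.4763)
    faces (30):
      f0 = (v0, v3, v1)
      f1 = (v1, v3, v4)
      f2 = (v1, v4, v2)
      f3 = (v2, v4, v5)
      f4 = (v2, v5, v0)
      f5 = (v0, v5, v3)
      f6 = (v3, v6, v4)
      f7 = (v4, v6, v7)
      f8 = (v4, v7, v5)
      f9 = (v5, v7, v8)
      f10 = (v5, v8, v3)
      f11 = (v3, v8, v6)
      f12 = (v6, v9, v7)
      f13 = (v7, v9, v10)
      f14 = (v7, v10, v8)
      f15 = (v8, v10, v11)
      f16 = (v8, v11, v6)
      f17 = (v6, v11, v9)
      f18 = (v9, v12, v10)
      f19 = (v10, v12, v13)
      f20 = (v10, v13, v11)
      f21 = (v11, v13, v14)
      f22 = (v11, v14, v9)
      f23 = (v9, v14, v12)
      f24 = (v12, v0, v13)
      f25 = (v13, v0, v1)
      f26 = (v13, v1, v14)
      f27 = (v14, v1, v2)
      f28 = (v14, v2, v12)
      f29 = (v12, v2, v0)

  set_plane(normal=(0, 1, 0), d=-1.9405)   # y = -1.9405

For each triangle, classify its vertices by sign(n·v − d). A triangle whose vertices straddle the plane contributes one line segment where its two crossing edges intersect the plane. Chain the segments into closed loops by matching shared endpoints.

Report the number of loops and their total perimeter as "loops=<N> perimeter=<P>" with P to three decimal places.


loops=2 perimeter=8.234

Straddling triangles (12 of 30):
  (v9,v12,v10) [+-+] → (-1.59393, -1.9405, 0)–(-0.456734, -1.9405, 0.250781)  len=1.1645
  (v10,v12,v13) [+--] → (-0.456734, -1.9405, 0.250781)–(0.566078, -1.9405, 0.4763)  len=1.0474
  (v10,v13,v11) [+-+] → (0.566078, -1.9405, 0.4763)–(0.566078, -1.9405, 0.446583)  len=0.0297
  (v11,v13,v14) [+--] → (0.566078, -1.9405, 0.446583)–(0.566078, -1.9405, -0.4763)  len=0.9229
  (v11,v14,v9) [+-+] → (0.566078, -1.9405, -0.4763)–(0.375494, -1.9405, -0.434274)  len=0.1952
  (v9,v14,v12) [+--] → (0.375494, -1.9405, -0.434274)–(-1.59393, -1.9405, 0)  len=2.0167
  (v12,v0,v13) [-+-] → (1.4802, -1.9405, 0)–(0.664932, -1.9405, 0.470625)  len=0.9414
  (v13,v0,v1) [-++] → (0.664932, -1.9405, 0.470625)–(0.655102, -1.9405, 0.4763)  len=0.0114
  (v13,v1,v14) [-+-] → (0.655102, -1.9405, 0.4763)–(0.655102, -1.9405, -0.46495)  len=0.9412
  (v14,v1,v2) [-++] → (0.655102, -1.9405, -0.46495)–(0.655102, -1.9405, -0.4763)  len=0.0114
  (v14,v2,v12) [-+-] → (0.655102, -1.9405, -0.4763)–(1.23764, -1.9405, -0.140034)  len=0.6726
  (v12,v2,v0) [-++] → (1.23764, -1.9405, -0.140034)–(1.4802, -1.9405, 0)  len=0.2801

Chained into 2 loop(s):
  loop 1: 6 segments, perimeter = 5.3764
  loop 2: 6 segments, perimeter = 2.8580
Total perimeter = 8.234


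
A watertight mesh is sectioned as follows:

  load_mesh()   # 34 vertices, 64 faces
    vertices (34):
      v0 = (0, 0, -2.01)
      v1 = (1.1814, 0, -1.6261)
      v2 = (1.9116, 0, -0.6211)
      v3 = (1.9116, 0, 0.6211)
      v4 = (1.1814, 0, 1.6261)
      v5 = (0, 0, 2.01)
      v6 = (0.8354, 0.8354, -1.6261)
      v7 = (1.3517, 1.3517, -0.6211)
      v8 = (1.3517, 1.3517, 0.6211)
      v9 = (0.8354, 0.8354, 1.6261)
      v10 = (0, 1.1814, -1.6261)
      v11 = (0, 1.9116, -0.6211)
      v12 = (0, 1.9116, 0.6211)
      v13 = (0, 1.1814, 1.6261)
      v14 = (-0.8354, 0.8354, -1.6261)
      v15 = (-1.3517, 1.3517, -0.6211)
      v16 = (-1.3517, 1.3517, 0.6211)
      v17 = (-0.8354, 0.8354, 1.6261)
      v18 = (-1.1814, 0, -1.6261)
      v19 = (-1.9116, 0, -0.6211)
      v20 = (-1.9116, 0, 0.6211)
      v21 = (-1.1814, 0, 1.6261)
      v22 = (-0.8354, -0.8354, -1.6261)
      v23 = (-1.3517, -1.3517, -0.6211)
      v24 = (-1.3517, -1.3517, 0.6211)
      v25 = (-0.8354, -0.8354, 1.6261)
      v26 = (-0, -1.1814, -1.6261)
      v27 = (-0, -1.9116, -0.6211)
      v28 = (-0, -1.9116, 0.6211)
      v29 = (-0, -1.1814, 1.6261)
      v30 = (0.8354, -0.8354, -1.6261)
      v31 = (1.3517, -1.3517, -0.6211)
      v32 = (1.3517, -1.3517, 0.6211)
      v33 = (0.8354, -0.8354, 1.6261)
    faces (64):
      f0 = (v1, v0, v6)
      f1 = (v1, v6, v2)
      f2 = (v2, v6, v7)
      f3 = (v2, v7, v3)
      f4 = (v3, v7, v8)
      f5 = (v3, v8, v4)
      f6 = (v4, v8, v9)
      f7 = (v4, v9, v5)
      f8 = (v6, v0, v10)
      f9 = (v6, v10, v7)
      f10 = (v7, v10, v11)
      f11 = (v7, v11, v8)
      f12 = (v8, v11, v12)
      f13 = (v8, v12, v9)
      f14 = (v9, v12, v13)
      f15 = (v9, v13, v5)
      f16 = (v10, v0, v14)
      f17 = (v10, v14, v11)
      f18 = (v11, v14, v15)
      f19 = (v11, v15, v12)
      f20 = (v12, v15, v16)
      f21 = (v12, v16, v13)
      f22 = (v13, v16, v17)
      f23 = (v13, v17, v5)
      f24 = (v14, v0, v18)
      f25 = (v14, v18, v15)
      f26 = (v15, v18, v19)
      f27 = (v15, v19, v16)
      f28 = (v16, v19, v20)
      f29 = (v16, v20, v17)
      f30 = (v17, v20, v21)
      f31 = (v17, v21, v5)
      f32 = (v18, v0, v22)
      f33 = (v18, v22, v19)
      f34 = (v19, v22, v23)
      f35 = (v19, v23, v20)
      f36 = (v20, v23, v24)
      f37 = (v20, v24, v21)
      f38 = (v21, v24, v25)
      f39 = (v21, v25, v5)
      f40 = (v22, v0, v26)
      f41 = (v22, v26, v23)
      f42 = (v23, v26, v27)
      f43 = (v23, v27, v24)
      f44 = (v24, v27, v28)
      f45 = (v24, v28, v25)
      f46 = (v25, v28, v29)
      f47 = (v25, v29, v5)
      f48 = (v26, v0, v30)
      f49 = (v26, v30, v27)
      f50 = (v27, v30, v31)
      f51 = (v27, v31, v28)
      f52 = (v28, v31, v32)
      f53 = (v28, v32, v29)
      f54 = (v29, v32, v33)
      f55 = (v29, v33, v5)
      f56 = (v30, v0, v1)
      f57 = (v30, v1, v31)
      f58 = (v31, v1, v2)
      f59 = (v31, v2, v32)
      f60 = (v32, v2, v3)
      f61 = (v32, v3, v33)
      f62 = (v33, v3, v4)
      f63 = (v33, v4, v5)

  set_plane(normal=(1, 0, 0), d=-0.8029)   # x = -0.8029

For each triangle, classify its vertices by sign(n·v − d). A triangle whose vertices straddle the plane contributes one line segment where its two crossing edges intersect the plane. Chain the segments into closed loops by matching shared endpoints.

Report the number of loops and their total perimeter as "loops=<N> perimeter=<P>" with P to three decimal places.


Straddling triangles (20 of 64):
  (v10,v0,v14) [++-] → (-0.8029, 0.8029, -1.64104)–(-0.8029, 0.848861, -1.6261)  len=0.0483
  (v10,v14,v11) [+-+] → (-0.8029, 0.848861, -1.6261)–(-0.8029, 0.877268, -1.587)  len=0.0483
  (v11,v14,v15) [+--] → (-0.8029, 0.877268, -1.587)–(-0.8029, 1.57902, -0.6211)  len=1.1939
  (v11,v15,v12) [+-+] → (-0.8029, 1.57902, -0.6211)–(-0.8029, 1.57902, -0.116758)  len=0.5043
  (v12,v15,v16) [+--] → (-0.8029, 1.57902, -0.116758)–(-0.8029, 1.57902, 0.6211)  len=0.7379
  (v12,v16,v13) [+-+] → (-0.8029, 1.57902, 0.6211)–(-0.8029, 1.28256, 1.02914)  len=0.5044
  (v13,v16,v17) [+--] → (-0.8029, 1.28256, 1.02914)–(-0.8029, 0.848861, 1.6261)  len=0.7379
  (v13,v17,v5) [+-+] → (-0.8029, 0.848861, 1.6261)–(-0.8029, 0.8029, 1.64104)  len=0.0483
  (v14,v0,v18) [-+-] → (-0.8029, 0.8029, -1.64104)–(-0.8029, 0, -1.74909)  len=0.8101
  (v17,v21,v5) [--+] → (-0.8029, 0, 1.74909)–(-0.8029, 0.8029, 1.64104)  len=0.8101
  (v18,v0,v22) [-+-] → (-0.8029, 0, -1.74909)–(-0.8029, -0.8029, -1.64104)  len=0.8101
  (v21,v25,v5) [--+] → (-0.8029, -0.8029, 1.64104)–(-0.8029, 0, 1.74909)  len=0.8101
  (v22,v0,v26) [-++] → (-0.8029, -0.8029, -1.64104)–(-0.8029, -0.848861, -1.6261)  len=0.0483
  (v22,v26,v23) [-+-] → (-0.8029, -0.848861, -1.6261)–(-0.8029, -1.28256, -1.02914)  len=0.7379
  (v23,v26,v27) [-++] → (-0.8029, -1.28256, -1.02914)–(-0.8029, -1.57902, -0.6211)  len=0.5044
  (v23,v27,v24) [-+-] → (-0.8029, -1.57902, -0.6211)–(-0.8029, -1.57902, 0.116758)  len=0.7379
  (v24,v27,v28) [-++] → (-0.8029, -1.57902, 0.116758)–(-0.8029, -1.57902, 0.6211)  len=0.5043
  (v24,v28,v25) [-+-] → (-0.8029, -1.57902, 0.6211)–(-0.8029, -0.877268, 1.587)  len=1.1939
  (v25,v28,v29) [-++] → (-0.8029, -0.877268, 1.587)–(-0.8029, -0.848861, 1.6261)  len=0.0483
  (v25,v29,v5) [-++] → (-0.8029, -0.848861, 1.6261)–(-0.8029, -0.8029, 1.64104)  len=0.0483

Chained into 1 loop(s):
  loop 1: 20 segments, perimeter = 10.8872
Total perimeter = 10.887

loops=1 perimeter=10.887


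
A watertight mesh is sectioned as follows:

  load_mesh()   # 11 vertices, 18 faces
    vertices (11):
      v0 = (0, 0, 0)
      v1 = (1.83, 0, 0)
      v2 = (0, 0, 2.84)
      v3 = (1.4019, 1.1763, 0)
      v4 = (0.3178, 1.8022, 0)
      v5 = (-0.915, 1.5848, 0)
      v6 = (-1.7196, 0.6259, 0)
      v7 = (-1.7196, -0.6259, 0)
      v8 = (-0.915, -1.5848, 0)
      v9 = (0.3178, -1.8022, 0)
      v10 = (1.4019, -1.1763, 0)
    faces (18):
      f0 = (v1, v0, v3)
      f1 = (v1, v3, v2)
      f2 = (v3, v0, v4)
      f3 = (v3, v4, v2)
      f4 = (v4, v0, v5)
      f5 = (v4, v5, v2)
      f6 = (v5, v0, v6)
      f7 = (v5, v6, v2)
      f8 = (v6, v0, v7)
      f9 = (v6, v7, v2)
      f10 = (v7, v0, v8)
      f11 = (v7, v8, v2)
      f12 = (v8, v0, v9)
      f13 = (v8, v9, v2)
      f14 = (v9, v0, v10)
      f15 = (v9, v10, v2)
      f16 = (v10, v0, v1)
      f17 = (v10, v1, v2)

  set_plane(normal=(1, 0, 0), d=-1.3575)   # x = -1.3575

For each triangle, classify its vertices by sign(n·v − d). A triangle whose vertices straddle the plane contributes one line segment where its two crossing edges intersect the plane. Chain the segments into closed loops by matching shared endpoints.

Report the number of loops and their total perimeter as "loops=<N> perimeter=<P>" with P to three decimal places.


loops=1 perimeter=4.746

Straddling triangles (6 of 18):
  (v5,v0,v6) [++-] → (-1.3575, 0.494103, 0)–(-1.3575, 1.05744, 0)  len=0.5633
  (v5,v6,v2) [+-+] → (-1.3575, 1.05744, 0)–(-1.3575, 0.494103, 0.598025)  len=0.8216
  (v6,v0,v7) [-+-] → (-1.3575, 0.494103, 0)–(-1.3575, -0.494103, 0)  len=0.9882
  (v6,v7,v2) [--+] → (-1.3575, -0.494103, 0.598025)–(-1.3575, 0.494103, 0.598025)  len=0.9882
  (v7,v0,v8) [-++] → (-1.3575, -0.494103, 0)–(-1.3575, -1.05744, 0)  len=0.5633
  (v7,v8,v2) [-++] → (-1.3575, -1.05744, 0)–(-1.3575, -0.494103, 0.598025)  len=0.8216

Chained into 1 loop(s):
  loop 1: 6 segments, perimeter = 4.7462
Total perimeter = 4.746


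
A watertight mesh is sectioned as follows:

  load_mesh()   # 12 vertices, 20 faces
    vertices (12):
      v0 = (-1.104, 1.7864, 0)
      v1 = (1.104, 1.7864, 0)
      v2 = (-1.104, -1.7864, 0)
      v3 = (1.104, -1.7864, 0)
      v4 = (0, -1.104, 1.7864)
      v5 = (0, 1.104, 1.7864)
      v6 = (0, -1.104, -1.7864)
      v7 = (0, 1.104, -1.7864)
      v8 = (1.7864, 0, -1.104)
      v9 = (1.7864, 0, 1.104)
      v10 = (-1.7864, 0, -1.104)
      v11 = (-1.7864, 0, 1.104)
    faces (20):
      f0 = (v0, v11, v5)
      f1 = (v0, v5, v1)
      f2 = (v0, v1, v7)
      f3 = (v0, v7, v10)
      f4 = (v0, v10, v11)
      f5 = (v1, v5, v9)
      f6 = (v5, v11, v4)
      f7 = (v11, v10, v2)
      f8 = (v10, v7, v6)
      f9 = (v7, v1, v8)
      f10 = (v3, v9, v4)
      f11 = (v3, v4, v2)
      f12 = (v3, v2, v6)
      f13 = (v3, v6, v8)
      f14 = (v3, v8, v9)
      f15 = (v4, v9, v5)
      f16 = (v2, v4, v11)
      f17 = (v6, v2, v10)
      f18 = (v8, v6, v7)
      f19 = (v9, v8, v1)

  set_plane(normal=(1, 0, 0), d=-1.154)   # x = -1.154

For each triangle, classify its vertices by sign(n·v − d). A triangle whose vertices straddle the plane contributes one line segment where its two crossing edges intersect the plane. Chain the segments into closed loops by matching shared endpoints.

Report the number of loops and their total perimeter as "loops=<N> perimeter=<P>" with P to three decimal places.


loops=1 perimeter=9.041

Straddling triangles (8 of 20):
  (v0,v11,v5) [+-+] → (-1.154, 1.65551, 0.080891)–(-1.154, 0.390825, 1.34558)  len=1.7885
  (v0,v7,v10) [++-] → (-1.154, 0.390825, -1.34558)–(-1.154, 1.65551, -0.080891)  len=1.7885
  (v0,v10,v11) [+--] → (-1.154, 1.65551, -0.080891)–(-1.154, 1.65551, 0.080891)  len=0.1618
  (v5,v11,v4) [+-+] → (-1.154, 0.390825, 1.34558)–(-1.154, -0.390825, 1.34558)  len=0.7816
  (v11,v10,v2) [--+] → (-1.154, -1.65551, -0.080891)–(-1.154, -1.65551, 0.080891)  len=0.1618
  (v10,v7,v6) [-++] → (-1.154, 0.390825, -1.34558)–(-1.154, -0.390825, -1.34558)  len=0.7816
  (v2,v4,v11) [++-] → (-1.154, -0.390825, 1.34558)–(-1.154, -1.65551, 0.080891)  len=1.7885
  (v6,v2,v10) [++-] → (-1.154, -1.65551, -0.080891)–(-1.154, -0.390825, -1.34558)  len=1.7885

Chained into 1 loop(s):
  loop 1: 8 segments, perimeter = 9.0410
Total perimeter = 9.041


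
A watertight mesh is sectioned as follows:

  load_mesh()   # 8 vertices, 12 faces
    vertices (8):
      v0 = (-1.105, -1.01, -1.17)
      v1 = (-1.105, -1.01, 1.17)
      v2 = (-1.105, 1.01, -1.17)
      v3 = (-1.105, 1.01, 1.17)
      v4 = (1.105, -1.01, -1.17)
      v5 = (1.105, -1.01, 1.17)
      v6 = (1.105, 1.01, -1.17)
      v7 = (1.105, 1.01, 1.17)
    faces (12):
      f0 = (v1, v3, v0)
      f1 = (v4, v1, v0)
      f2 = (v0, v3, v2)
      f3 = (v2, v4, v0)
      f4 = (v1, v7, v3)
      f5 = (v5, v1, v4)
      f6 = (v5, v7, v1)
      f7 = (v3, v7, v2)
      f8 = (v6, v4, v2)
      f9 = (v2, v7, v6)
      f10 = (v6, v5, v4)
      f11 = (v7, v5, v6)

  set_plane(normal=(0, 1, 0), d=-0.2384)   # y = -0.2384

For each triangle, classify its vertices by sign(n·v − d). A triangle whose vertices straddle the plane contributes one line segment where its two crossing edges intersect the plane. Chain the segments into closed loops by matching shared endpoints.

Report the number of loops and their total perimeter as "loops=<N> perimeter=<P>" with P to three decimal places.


Straddling triangles (8 of 12):
  (v1,v3,v0) [-+-] → (-1.105, -0.2384, 1.17)–(-1.105, -0.2384, -0.276166)  len=1.4462
  (v0,v3,v2) [-++] → (-1.105, -0.2384, -0.276166)–(-1.105, -0.2384, -1.17)  len=0.8938
  (v2,v4,v0) [+--] → (0.260824, -0.2384, -1.17)–(-1.105, -0.2384, -1.17)  len=1.3658
  (v1,v7,v3) [-++] → (-0.260824, -0.2384, 1.17)–(-1.105, -0.2384, 1.17)  len=0.8442
  (v5,v7,v1) [-+-] → (1.105, -0.2384, 1.17)–(-0.260824, -0.2384, 1.17)  len=1.3658
  (v6,v4,v2) [+-+] → (1.105, -0.2384, -1.17)–(0.260824, -0.2384, -1.17)  len=0.8442
  (v6,v5,v4) [+--] → (1.105, -0.2384, 0.276166)–(1.105, -0.2384, -1.17)  len=1.4462
  (v7,v5,v6) [+-+] → (1.105, -0.2384, 1.17)–(1.105, -0.2384, 0.276166)  len=0.8938

Chained into 1 loop(s):
  loop 1: 8 segments, perimeter = 9.1000
Total perimeter = 9.100

loops=1 perimeter=9.100


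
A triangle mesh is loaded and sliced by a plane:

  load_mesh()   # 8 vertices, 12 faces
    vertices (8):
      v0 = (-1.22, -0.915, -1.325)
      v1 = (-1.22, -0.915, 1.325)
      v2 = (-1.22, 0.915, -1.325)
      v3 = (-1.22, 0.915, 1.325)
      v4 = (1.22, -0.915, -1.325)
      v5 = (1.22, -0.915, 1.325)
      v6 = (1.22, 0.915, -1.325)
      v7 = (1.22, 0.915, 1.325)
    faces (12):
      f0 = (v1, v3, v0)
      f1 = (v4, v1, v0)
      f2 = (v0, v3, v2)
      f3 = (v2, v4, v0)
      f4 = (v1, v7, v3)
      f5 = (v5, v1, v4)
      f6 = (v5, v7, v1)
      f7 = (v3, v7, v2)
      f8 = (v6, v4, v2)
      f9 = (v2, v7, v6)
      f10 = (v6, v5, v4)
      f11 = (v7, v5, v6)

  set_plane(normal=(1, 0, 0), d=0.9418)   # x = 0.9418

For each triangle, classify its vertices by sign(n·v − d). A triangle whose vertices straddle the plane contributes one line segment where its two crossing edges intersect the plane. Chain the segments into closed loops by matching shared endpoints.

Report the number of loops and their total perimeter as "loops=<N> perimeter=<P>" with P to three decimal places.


Straddling triangles (8 of 12):
  (v4,v1,v0) [+--] → (0.9418, -0.915, -1.02286)–(0.9418, -0.915, -1.325)  len=0.3021
  (v2,v4,v0) [-+-] → (0.9418, -0.70635, -1.325)–(0.9418, -0.915, -1.325)  len=0.2087
  (v1,v7,v3) [-+-] → (0.9418, 0.70635, 1.325)–(0.9418, 0.915, 1.325)  len=0.2087
  (v5,v1,v4) [+-+] → (0.9418, -0.915, 1.325)–(0.9418, -0.915, -1.02286)  len=2.3479
  (v5,v7,v1) [++-] → (0.9418, 0.70635, 1.325)–(0.9418, -0.915, 1.325)  len=1.6214
  (v3,v7,v2) [-+-] → (0.9418, 0.915, 1.325)–(0.9418, 0.915, 1.02286)  len=0.3021
  (v6,v4,v2) [++-] → (0.9418, -0.70635, -1.325)–(0.9418, 0.915, -1.325)  len=1.6214
  (v2,v7,v6) [-++] → (0.9418, 0.915, 1.02286)–(0.9418, 0.915, -1.325)  len=2.3479

Chained into 1 loop(s):
  loop 1: 8 segments, perimeter = 8.9600
Total perimeter = 8.960

loops=1 perimeter=8.960


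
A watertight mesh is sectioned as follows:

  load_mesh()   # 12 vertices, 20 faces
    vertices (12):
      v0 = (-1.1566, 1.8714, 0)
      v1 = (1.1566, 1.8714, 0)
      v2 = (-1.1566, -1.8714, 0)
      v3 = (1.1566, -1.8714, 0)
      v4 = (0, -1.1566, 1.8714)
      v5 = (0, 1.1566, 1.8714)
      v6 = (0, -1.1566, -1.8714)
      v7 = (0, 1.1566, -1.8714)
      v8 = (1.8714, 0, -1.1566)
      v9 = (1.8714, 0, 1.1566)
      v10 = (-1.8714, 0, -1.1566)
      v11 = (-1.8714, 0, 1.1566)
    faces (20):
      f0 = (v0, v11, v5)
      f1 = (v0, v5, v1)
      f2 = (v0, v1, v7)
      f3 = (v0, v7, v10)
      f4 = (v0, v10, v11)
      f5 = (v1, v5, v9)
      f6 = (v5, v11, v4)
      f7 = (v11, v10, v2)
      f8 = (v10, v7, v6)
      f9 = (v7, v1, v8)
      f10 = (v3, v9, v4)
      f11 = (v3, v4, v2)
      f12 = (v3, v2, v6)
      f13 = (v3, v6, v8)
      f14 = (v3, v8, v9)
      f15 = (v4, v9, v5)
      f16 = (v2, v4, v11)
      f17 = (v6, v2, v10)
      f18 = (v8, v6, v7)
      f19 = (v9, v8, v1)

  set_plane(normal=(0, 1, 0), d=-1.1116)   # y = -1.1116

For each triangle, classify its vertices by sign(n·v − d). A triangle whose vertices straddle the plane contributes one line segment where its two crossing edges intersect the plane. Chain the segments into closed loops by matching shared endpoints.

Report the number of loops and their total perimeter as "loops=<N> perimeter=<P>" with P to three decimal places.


loops=1 perimeter=9.963

Straddling triangles (10 of 20):
  (v5,v11,v4) [++-] → (-0.0728108, -1.1116, 1.84359)–(0, -1.1116, 1.8714)  len=0.0779
  (v11,v10,v2) [++-] → (-1.44681, -1.1116, -0.469587)–(-1.44681, -1.1116, 0.469587)  len=0.9392
  (v10,v7,v6) [++-] → (0, -1.1116, -1.8714)–(-0.0728108, -1.1116, -1.84359)  len=0.0779
  (v3,v9,v4) [-+-] → (1.44681, -1.1116, 0.469587)–(0.0728108, -1.1116, 1.84359)  len=1.9431
  (v3,v6,v8) [--+] → (0.0728108, -1.1116, -1.84359)–(1.44681, -1.1116, -0.469587)  len=1.9431
  (v3,v8,v9) [-++] → (1.44681, -1.1116, -0.469587)–(1.44681, -1.1116, 0.469587)  len=0.9392
  (v4,v9,v5) [-++] → (0.0728108, -1.1116, 1.84359)–(0, -1.1116, 1.8714)  len=0.0779
  (v2,v4,v11) [--+] → (-0.0728108, -1.1116, 1.84359)–(-1.44681, -1.1116, 0.469587)  len=1.9431
  (v6,v2,v10) [--+] → (-1.44681, -1.1116, -0.469587)–(-0.0728108, -1.1116, -1.84359)  len=1.9431
  (v8,v6,v7) [+-+] → (0.0728108, -1.1116, -1.84359)–(0, -1.1116, -1.8714)  len=0.0779

Chained into 1 loop(s):
  loop 1: 10 segments, perimeter = 9.9626
Total perimeter = 9.963


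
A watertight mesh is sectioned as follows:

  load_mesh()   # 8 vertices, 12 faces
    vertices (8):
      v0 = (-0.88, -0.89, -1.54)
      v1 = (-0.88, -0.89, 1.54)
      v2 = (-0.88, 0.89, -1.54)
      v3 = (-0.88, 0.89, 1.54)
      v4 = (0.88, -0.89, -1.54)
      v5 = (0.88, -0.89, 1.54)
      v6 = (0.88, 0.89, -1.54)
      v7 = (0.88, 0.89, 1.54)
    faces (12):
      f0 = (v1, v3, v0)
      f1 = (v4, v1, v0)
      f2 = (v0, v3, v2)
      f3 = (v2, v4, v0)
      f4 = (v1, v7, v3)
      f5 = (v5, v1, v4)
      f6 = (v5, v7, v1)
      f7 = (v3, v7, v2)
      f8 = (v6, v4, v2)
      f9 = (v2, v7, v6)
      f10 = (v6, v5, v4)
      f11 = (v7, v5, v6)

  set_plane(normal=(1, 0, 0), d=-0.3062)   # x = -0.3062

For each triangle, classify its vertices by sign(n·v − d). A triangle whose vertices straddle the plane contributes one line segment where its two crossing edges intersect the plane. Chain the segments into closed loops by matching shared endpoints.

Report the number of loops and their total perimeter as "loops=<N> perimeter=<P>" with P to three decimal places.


Straddling triangles (8 of 12):
  (v4,v1,v0) [+--] → (-0.3062, -0.89, 0.53585)–(-0.3062, -0.89, -1.54)  len=2.0759
  (v2,v4,v0) [-+-] → (-0.3062, 0.30968, -1.54)–(-0.3062, -0.89, -1.54)  len=1.1997
  (v1,v7,v3) [-+-] → (-0.3062, -0.30968, 1.54)–(-0.3062, 0.89, 1.54)  len=1.1997
  (v5,v1,v4) [+-+] → (-0.3062, -0.89, 1.54)–(-0.3062, -0.89, 0.53585)  len=1.0042
  (v5,v7,v1) [++-] → (-0.3062, -0.30968, 1.54)–(-0.3062, -0.89, 1.54)  len=0.5803
  (v3,v7,v2) [-+-] → (-0.3062, 0.89, 1.54)–(-0.3062, 0.89, -0.53585)  len=2.0759
  (v6,v4,v2) [++-] → (-0.3062, 0.30968, -1.54)–(-0.3062, 0.89, -1.54)  len=0.5803
  (v2,v7,v6) [-++] → (-0.3062, 0.89, -0.53585)–(-0.3062, 0.89, -1.54)  len=1.0042

Chained into 1 loop(s):
  loop 1: 8 segments, perimeter = 9.7200
Total perimeter = 9.720

loops=1 perimeter=9.720


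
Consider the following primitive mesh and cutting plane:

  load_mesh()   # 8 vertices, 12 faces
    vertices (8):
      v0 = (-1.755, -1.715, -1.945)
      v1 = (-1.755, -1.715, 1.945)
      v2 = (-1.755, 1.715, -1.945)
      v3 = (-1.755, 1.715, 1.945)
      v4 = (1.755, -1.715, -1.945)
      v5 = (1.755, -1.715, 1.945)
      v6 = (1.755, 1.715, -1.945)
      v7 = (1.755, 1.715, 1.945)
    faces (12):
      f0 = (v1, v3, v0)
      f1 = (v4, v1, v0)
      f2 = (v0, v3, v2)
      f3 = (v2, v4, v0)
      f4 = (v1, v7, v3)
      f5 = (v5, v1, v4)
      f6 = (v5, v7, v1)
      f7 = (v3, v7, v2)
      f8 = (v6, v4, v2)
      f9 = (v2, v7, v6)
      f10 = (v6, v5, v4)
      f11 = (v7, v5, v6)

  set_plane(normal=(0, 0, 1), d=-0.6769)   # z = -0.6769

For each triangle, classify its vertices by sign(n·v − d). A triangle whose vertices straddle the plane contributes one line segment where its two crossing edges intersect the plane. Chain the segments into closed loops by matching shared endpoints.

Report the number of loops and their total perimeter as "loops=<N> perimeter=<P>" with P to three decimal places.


Straddling triangles (8 of 12):
  (v1,v3,v0) [++-] → (-1.755, -0.596855, -0.6769)–(-1.755, -1.715, -0.6769)  len=1.1181
  (v4,v1,v0) [-+-] → (0.610776, -1.715, -0.6769)–(-1.755, -1.715, -0.6769)  len=2.3658
  (v0,v3,v2) [-+-] → (-1.755, -0.596855, -0.6769)–(-1.755, 1.715, -0.6769)  len=2.3119
  (v5,v1,v4) [++-] → (0.610776, -1.715, -0.6769)–(1.755, -1.715, -0.6769)  len=1.1442
  (v3,v7,v2) [++-] → (-0.610776, 1.715, -0.6769)–(-1.755, 1.715, -0.6769)  len=1.1442
  (v2,v7,v6) [-+-] → (-0.610776, 1.715, -0.6769)–(1.755, 1.715, -0.6769)  len=2.3658
  (v6,v5,v4) [-+-] → (1.755, 0.596855, -0.6769)–(1.755, -1.715, -0.6769)  len=2.3119
  (v7,v5,v6) [++-] → (1.755, 0.596855, -0.6769)–(1.755, 1.715, -0.6769)  len=1.1181

Chained into 1 loop(s):
  loop 1: 8 segments, perimeter = 13.8800
Total perimeter = 13.880

loops=1 perimeter=13.880


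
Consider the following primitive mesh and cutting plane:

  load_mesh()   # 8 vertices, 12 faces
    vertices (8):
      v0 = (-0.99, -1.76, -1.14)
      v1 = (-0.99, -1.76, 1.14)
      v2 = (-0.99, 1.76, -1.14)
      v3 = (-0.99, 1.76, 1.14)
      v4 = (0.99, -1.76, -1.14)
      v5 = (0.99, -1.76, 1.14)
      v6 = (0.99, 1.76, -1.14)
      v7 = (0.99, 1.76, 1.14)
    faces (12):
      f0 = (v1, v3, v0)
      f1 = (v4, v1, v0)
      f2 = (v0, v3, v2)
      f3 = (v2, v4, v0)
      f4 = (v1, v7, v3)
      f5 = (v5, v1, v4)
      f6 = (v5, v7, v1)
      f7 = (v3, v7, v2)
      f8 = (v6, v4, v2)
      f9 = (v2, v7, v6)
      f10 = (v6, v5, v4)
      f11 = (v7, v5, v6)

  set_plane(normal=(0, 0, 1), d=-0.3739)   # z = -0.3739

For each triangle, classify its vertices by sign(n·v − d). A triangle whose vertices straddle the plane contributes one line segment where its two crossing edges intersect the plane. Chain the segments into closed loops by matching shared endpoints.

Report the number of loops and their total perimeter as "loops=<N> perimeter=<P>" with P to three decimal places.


Straddling triangles (8 of 12):
  (v1,v3,v0) [++-] → (-0.99, -0.577249, -0.3739)–(-0.99, -1.76, -0.3739)  len=1.1828
  (v4,v1,v0) [-+-] → (0.324703, -1.76, -0.3739)–(-0.99, -1.76, -0.3739)  len=1.3147
  (v0,v3,v2) [-+-] → (-0.99, -0.577249, -0.3739)–(-0.99, 1.76, -0.3739)  len=2.3372
  (v5,v1,v4) [++-] → (0.324703, -1.76, -0.3739)–(0.99, -1.76, -0.3739)  len=0.6653
  (v3,v7,v2) [++-] → (-0.324703, 1.76, -0.3739)–(-0.99, 1.76, -0.3739)  len=0.6653
  (v2,v7,v6) [-+-] → (-0.324703, 1.76, -0.3739)–(0.99, 1.76, -0.3739)  len=1.3147
  (v6,v5,v4) [-+-] → (0.99, 0.577249, -0.3739)–(0.99, -1.76, -0.3739)  len=2.3372
  (v7,v5,v6) [++-] → (0.99, 0.577249, -0.3739)–(0.99, 1.76, -0.3739)  len=1.1828

Chained into 1 loop(s):
  loop 1: 8 segments, perimeter = 11.0000
Total perimeter = 11.000

loops=1 perimeter=11.000
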